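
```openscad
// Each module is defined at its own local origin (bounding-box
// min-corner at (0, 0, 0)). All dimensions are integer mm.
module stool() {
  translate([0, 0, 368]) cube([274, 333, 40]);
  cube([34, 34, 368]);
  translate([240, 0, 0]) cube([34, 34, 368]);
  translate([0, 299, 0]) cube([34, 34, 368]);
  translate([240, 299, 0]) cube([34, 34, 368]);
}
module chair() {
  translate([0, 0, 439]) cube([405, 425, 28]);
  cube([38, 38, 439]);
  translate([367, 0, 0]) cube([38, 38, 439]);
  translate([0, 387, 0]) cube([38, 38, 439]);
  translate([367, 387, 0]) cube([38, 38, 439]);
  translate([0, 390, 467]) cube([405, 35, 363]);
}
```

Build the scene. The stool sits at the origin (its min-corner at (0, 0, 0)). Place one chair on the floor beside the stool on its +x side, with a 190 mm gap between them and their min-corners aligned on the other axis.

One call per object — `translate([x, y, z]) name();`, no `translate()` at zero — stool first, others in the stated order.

stool();
translate([464, 0, 0]) chair();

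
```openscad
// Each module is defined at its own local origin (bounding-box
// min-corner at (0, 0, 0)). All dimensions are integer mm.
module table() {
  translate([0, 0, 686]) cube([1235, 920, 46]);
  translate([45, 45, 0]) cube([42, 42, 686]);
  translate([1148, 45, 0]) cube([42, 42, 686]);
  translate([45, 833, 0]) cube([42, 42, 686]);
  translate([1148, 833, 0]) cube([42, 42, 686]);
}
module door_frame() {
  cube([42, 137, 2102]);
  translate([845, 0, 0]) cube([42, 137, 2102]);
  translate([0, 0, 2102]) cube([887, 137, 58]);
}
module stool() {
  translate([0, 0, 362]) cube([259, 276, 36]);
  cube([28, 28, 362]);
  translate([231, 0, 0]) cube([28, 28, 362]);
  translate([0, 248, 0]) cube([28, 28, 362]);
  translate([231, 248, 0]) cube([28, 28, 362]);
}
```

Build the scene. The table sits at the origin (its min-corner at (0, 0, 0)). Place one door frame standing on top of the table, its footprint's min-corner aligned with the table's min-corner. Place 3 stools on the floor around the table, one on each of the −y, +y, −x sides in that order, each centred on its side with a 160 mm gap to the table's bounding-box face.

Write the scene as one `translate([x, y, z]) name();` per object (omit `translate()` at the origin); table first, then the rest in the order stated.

table();
translate([0, 0, 732]) door_frame();
translate([488, -436, 0]) stool();
translate([488, 1080, 0]) stool();
translate([-419, 322, 0]) stool();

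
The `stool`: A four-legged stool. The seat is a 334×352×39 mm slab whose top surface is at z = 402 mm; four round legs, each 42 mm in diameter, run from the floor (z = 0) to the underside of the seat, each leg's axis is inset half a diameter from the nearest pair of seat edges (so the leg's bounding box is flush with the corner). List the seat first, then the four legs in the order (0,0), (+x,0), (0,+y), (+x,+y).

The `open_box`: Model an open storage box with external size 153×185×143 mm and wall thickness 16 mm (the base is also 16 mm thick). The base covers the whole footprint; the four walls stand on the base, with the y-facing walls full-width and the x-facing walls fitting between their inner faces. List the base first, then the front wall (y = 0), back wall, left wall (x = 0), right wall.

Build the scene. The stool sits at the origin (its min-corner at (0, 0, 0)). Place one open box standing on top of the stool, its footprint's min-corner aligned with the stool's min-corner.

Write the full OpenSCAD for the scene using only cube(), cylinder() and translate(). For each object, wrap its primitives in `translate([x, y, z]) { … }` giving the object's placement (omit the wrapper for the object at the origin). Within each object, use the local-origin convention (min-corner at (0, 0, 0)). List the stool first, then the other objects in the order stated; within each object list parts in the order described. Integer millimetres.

translate([0, 0, 363]) cube([334, 352, 39]);
translate([21, 21, 0]) cylinder(h = 363, r = 21);
translate([313, 21, 0]) cylinder(h = 363, r = 21);
translate([21, 331, 0]) cylinder(h = 363, r = 21);
translate([313, 331, 0]) cylinder(h = 363, r = 21);
translate([0, 0, 402]) {
  cube([153, 185, 16]);
  translate([0, 0, 16]) cube([153, 16, 127]);
  translate([0, 169, 16]) cube([153, 16, 127]);
  translate([0, 16, 16]) cube([16, 153, 127]);
  translate([137, 16, 16]) cube([16, 153, 127]);
}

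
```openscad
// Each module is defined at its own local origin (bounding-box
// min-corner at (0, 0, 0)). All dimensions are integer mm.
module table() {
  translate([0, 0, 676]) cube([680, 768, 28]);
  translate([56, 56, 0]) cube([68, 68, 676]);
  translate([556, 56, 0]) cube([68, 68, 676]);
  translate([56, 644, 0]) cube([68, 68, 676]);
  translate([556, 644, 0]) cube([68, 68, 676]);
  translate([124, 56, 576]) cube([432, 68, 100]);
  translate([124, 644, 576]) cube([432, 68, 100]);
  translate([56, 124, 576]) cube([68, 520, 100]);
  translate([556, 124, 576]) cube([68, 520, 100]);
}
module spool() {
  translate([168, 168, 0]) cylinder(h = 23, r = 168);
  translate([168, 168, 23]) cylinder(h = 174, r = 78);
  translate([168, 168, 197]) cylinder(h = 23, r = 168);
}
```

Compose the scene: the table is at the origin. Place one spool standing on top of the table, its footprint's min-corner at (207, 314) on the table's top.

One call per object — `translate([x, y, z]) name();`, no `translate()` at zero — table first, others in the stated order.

table();
translate([207, 314, 704]) spool();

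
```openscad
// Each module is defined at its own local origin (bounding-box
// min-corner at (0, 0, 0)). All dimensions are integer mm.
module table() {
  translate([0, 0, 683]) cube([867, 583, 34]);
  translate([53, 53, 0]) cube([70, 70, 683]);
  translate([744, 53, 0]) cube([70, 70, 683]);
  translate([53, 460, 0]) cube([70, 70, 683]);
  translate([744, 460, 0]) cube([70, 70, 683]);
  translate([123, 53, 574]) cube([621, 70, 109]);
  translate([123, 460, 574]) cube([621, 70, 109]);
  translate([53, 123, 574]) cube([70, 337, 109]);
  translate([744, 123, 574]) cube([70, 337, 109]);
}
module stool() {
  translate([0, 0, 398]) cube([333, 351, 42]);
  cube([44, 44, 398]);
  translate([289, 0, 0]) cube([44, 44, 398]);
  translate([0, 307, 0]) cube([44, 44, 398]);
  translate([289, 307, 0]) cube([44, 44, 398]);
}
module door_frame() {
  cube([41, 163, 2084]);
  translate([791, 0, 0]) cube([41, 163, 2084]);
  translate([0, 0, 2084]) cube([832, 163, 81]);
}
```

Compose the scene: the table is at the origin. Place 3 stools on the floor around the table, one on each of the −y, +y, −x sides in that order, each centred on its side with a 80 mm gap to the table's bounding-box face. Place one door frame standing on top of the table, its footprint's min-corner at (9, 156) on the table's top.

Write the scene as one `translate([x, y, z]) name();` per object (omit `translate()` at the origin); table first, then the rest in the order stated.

table();
translate([267, -431, 0]) stool();
translate([267, 663, 0]) stool();
translate([-413, 116, 0]) stool();
translate([9, 156, 717]) door_frame();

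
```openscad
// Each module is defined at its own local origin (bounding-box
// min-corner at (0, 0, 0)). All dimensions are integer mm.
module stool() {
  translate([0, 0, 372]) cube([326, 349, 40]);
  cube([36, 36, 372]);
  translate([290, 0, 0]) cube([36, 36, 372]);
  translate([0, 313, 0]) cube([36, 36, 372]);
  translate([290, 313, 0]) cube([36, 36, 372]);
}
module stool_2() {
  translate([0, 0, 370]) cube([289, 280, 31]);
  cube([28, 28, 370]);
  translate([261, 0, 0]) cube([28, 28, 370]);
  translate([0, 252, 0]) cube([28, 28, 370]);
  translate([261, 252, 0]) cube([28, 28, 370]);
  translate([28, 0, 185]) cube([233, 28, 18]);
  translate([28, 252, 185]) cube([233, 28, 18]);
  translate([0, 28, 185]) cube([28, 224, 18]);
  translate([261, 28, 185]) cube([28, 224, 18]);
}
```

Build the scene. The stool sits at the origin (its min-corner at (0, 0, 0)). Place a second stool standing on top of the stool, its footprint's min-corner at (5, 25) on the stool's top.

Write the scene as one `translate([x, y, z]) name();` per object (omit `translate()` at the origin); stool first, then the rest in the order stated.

stool();
translate([5, 25, 412]) stool_2();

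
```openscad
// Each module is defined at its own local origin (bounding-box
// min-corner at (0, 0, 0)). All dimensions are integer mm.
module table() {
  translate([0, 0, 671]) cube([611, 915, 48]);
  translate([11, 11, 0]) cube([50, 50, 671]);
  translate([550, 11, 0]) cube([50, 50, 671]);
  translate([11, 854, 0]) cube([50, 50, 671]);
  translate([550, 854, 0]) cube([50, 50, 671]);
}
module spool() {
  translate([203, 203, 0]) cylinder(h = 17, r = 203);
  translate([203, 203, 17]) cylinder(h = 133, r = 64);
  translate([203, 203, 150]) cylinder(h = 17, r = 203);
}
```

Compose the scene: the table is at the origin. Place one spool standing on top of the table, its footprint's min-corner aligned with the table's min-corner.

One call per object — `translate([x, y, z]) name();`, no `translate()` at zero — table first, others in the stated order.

table();
translate([0, 0, 719]) spool();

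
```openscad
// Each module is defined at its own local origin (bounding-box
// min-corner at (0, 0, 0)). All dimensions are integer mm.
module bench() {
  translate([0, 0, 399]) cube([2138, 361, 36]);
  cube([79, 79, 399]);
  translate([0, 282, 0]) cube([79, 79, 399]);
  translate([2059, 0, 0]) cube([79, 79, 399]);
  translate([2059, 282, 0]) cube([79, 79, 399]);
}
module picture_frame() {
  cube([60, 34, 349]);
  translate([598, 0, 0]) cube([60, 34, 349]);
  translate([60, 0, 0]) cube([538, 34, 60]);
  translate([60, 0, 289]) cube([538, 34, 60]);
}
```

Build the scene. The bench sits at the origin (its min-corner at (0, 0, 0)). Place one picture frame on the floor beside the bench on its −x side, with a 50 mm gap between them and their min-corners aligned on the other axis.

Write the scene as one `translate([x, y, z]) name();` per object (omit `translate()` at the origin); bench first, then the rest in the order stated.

bench();
translate([-708, 0, 0]) picture_frame();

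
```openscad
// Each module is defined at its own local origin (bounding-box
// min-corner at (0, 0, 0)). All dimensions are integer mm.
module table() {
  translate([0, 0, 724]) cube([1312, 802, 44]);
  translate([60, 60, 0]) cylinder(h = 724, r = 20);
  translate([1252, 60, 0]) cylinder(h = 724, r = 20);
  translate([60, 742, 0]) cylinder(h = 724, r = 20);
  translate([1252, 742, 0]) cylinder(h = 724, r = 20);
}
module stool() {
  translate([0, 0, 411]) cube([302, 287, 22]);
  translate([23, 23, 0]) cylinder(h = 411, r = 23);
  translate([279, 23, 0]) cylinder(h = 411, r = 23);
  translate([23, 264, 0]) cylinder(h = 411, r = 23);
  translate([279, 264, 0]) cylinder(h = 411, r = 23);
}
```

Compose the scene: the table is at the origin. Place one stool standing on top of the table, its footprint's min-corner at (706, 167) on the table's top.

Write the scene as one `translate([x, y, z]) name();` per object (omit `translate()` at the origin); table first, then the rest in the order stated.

table();
translate([706, 167, 768]) stool();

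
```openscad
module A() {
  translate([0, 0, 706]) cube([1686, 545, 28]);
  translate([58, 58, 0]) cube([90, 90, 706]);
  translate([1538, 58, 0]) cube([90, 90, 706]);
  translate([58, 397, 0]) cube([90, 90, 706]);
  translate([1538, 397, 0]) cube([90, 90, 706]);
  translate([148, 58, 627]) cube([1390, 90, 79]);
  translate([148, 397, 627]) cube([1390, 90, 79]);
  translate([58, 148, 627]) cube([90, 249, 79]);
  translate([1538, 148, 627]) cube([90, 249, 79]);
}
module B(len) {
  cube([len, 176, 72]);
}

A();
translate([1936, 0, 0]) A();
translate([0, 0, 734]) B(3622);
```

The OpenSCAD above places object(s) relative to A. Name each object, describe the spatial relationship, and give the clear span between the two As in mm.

Second table starts at x = 1936; first ends at x = 1686; clear span = 1936 − 1686 = 250 mm.

A is a table. B is a beam. A beam spans the tops of two tables. The clear span between the two tables is 250 mm.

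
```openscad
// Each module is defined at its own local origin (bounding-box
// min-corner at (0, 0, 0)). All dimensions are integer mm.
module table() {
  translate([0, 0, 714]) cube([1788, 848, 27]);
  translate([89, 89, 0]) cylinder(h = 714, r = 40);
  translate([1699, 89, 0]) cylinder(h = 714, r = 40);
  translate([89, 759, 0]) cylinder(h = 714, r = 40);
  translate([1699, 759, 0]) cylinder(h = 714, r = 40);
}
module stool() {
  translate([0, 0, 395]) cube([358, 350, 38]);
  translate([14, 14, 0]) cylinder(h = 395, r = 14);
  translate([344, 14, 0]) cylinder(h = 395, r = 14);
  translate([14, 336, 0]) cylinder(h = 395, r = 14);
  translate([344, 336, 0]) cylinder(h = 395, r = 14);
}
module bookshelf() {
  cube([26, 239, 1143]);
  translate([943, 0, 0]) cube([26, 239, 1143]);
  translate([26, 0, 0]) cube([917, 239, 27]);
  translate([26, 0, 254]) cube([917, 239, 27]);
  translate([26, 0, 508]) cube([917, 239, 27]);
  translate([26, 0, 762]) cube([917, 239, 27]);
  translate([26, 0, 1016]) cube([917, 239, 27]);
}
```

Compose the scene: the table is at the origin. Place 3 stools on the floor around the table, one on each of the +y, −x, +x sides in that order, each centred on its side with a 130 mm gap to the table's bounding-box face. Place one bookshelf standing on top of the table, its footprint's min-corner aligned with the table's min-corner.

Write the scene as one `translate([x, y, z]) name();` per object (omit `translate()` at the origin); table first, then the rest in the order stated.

table();
translate([715, 978, 0]) stool();
translate([-488, 249, 0]) stool();
translate([1918, 249, 0]) stool();
translate([0, 0, 741]) bookshelf();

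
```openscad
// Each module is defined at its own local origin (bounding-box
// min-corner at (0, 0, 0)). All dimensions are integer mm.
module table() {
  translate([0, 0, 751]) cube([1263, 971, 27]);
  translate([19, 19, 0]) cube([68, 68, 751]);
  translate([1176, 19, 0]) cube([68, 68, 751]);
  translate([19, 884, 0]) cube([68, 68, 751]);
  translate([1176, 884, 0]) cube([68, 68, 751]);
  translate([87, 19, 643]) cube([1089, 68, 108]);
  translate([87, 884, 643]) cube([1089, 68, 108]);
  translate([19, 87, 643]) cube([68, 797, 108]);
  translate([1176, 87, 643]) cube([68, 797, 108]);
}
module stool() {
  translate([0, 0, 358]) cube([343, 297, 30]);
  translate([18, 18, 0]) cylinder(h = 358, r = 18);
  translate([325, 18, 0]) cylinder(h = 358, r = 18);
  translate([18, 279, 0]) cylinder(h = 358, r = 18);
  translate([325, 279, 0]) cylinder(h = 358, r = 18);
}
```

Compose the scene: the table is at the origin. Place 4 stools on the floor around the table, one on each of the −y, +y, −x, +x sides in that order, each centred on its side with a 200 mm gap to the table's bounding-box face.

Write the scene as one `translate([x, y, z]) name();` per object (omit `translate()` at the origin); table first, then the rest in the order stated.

table();
translate([460, -497, 0]) stool();
translate([460, 1171, 0]) stool();
translate([-543, 337, 0]) stool();
translate([1463, 337, 0]) stool();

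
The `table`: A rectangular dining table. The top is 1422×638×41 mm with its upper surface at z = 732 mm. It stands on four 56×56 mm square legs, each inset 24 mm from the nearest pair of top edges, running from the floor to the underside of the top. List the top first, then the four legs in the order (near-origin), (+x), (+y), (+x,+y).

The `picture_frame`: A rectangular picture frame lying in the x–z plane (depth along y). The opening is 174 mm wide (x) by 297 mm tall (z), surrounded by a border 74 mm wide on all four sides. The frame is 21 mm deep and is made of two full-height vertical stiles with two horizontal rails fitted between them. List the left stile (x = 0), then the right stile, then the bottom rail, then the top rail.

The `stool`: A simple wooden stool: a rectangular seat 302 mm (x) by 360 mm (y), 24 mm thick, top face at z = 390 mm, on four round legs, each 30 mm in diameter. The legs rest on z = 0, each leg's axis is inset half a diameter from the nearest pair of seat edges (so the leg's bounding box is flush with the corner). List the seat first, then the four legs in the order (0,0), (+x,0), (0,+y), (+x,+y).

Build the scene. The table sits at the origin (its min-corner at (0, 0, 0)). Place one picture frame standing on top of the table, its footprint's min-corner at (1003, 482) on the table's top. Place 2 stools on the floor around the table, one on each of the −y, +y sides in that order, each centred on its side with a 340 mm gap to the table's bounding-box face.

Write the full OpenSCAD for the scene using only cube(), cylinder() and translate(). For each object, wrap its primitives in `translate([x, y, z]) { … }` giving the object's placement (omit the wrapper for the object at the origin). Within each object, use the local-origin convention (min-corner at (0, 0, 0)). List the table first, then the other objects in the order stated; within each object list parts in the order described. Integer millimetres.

translate([0, 0, 691]) cube([1422, 638, 41]);
translate([24, 24, 0]) cube([56, 56, 691]);
translate([1342, 24, 0]) cube([56, 56, 691]);
translate([24, 558, 0]) cube([56, 56, 691]);
translate([1342, 558, 0]) cube([56, 56, 691]);
translate([1003, 482, 732]) {
  cube([74, 21, 445]);
  translate([248, 0, 0]) cube([74, 21, 445]);
  translate([74, 0, 0]) cube([174, 21, 74]);
  translate([74, 0, 371]) cube([174, 21, 74]);
}
translate([560, -700, 0]) {
  translate([0, 0, 366]) cube([302, 360, 24]);
  translate([15, 15, 0]) cylinder(h = 366, r = 15);
  translate([287, 15, 0]) cylinder(h = 366, r = 15);
  translate([15, 345, 0]) cylinder(h = 366, r = 15);
  translate([287, 345, 0]) cylinder(h = 366, r = 15);
}
translate([560, 978, 0]) {
  translate([0, 0, 366]) cube([302, 360, 24]);
  translate([15, 15, 0]) cylinder(h = 366, r = 15);
  translate([287, 15, 0]) cylinder(h = 366, r = 15);
  translate([15, 345, 0]) cylinder(h = 366, r = 15);
  translate([287, 345, 0]) cylinder(h = 366, r = 15);
}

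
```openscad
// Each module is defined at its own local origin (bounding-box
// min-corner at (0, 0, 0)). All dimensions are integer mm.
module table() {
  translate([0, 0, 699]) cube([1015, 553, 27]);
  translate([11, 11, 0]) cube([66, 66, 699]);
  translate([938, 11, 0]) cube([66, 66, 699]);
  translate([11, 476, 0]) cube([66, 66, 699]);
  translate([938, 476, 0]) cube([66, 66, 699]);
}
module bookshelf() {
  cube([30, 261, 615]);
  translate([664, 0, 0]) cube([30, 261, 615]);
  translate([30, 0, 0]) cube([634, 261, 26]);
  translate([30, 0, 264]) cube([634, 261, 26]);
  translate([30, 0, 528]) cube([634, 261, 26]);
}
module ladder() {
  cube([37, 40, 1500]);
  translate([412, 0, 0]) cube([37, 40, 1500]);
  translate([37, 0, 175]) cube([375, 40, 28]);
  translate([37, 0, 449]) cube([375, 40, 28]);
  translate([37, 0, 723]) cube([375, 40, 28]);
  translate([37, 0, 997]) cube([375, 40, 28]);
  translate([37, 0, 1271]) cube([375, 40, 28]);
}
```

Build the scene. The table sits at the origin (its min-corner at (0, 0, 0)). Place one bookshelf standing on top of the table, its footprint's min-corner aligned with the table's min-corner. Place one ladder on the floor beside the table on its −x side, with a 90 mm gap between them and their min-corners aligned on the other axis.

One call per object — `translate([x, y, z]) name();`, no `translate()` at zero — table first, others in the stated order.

table();
translate([0, 0, 726]) bookshelf();
translate([-539, 0, 0]) ladder();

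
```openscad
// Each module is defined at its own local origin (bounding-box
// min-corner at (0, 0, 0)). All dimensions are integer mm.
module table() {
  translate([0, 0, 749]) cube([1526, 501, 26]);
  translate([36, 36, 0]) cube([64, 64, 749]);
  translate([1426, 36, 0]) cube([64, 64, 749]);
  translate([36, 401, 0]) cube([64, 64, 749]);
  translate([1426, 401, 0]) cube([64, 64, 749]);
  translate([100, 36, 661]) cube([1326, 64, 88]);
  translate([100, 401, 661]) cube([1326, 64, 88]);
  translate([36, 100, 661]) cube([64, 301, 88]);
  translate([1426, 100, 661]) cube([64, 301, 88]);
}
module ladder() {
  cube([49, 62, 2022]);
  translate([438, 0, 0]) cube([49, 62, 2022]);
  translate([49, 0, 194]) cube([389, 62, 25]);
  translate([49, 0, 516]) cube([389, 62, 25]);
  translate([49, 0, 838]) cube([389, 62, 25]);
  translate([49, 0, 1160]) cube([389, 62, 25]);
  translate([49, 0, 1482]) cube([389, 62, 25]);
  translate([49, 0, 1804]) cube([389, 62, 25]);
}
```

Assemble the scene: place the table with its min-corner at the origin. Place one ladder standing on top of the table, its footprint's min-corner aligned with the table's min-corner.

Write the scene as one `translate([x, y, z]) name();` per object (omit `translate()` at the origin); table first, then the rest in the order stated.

table();
translate([0, 0, 775]) ladder();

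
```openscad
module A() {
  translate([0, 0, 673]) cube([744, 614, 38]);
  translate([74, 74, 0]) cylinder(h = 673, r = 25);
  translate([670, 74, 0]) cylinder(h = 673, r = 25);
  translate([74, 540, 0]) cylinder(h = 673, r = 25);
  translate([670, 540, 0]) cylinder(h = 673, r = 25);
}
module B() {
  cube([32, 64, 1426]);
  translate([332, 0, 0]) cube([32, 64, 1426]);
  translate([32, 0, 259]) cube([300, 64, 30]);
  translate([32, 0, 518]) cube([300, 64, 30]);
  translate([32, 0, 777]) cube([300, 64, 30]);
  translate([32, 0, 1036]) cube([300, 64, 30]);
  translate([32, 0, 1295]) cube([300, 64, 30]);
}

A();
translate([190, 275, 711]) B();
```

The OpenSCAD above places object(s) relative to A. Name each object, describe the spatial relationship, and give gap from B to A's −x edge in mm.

The ladder's min-x is at 190; the table's min-x is 0; gap = 190 mm.

A is a table. B is a ladder. The ladder is on top of the table, centred. The gap from the ladder to the table's −x edge is 190 mm.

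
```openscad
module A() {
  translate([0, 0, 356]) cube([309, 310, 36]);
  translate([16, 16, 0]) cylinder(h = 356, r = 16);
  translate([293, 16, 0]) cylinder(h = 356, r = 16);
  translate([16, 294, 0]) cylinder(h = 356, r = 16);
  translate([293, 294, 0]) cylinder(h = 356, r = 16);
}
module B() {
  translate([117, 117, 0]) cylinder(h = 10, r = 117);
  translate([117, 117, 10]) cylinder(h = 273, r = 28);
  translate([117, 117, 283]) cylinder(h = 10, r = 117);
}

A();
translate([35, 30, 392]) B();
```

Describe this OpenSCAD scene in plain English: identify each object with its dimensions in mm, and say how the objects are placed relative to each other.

A is a four-legged stool. The seat is a 309×310×36 mm slab whose top surface is at z = 392 mm; four round legs, each 32 mm in diameter, run from the floor (z = 0) to the underside of the seat, each leg's axis is inset half a diameter from the nearest pair of seat edges (so the leg's bounding box is flush with the corner).

B is a spool: two coaxial disc flanges of radius 117 mm and thickness 10 mm, joined by a core cylinder of radius 28 mm and height 273 mm. The lower flange rests on z = 0 and the three cylinders share a vertical axis.

The spool is on top of the stool.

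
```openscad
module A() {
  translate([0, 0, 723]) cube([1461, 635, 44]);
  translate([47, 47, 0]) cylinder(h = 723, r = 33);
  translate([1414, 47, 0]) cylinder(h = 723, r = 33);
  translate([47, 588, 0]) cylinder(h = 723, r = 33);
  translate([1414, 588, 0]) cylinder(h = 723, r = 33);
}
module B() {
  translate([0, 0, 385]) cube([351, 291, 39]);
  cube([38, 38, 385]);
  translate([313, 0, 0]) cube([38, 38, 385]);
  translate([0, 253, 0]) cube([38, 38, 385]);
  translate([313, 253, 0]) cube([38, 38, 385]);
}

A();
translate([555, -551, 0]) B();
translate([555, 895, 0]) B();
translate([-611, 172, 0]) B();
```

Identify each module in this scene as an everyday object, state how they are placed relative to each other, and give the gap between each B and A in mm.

A is a table. B is a stool. Three stools sit around the table at the −y, +y, −x sides. The gap between each stool and the table is 260 mm.

Each stool's nearest face is 260 mm from the table's bounding box.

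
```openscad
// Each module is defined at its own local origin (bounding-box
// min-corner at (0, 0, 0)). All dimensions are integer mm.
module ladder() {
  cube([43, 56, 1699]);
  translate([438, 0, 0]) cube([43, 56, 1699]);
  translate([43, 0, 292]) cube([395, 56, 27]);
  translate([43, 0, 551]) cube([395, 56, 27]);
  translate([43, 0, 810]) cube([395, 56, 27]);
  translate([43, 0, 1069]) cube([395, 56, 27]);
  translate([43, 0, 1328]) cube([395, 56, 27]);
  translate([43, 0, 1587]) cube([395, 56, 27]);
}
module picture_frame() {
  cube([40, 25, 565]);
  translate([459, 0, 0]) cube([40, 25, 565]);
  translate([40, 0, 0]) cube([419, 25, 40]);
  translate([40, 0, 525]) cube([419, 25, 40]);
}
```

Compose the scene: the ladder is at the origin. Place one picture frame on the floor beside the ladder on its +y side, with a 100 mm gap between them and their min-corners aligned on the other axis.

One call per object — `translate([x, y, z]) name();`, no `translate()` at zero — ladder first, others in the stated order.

ladder();
translate([0, 156, 0]) picture_frame();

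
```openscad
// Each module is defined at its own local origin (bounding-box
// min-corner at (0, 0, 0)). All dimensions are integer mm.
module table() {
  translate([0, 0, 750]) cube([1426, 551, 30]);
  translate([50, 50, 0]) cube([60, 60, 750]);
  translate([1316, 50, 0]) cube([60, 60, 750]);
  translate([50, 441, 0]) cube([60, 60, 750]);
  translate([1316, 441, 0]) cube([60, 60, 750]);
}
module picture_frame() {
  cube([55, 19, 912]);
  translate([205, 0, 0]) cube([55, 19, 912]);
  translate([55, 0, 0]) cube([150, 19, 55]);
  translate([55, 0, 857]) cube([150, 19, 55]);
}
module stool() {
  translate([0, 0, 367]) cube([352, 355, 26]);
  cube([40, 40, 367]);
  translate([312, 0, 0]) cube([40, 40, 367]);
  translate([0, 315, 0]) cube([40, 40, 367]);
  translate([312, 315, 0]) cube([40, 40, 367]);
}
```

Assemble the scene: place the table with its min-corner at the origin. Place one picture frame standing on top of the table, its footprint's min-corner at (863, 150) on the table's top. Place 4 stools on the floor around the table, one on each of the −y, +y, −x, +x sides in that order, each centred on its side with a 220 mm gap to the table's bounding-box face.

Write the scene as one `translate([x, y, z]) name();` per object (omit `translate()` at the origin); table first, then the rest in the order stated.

table();
translate([863, 150, 780]) picture_frame();
translate([537, -575, 0]) stool();
translate([537, 771, 0]) stool();
translate([-572, 98, 0]) stool();
translate([1646, 98, 0]) stool();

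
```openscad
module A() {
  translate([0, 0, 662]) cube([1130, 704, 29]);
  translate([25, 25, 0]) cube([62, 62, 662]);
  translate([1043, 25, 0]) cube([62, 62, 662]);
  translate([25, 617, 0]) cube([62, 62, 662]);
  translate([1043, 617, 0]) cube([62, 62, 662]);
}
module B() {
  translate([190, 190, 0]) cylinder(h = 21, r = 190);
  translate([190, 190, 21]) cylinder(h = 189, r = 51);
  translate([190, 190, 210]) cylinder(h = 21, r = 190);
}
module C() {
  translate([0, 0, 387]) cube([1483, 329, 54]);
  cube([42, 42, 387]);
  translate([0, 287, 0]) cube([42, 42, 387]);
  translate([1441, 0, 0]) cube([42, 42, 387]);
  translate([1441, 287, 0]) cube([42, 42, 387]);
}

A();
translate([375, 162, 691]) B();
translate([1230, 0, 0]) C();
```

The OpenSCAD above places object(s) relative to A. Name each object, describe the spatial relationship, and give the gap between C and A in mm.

The bench's nearest face is 100 mm from the table's +x face.

A is a table. B is a spool. C is a bench. The spool is on top of the table, centred. The bench is on the floor beside the table on its +x side. The gap between the bench and the table is 100 mm.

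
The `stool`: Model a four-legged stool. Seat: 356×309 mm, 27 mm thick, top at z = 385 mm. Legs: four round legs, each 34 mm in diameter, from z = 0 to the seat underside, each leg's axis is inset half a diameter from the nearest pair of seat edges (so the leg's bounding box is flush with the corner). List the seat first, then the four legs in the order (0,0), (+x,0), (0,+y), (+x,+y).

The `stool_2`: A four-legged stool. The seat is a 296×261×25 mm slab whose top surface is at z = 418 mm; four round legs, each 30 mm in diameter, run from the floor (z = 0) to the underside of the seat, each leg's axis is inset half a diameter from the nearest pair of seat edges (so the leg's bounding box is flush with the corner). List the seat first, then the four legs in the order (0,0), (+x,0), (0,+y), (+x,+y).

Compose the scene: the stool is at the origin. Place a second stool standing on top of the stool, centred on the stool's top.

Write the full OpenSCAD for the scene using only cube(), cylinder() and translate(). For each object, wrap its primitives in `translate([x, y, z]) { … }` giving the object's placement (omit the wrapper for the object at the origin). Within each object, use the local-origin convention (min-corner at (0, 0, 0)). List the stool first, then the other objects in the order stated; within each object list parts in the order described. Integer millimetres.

translate([0, 0, 358]) cube([356, 309, 27]);
translate([17, 17, 0]) cylinder(h = 358, r = 17);
translate([339, 17, 0]) cylinder(h = 358, r = 17);
translate([17, 292, 0]) cylinder(h = 358, r = 17);
translate([339, 292, 0]) cylinder(h = 358, r = 17);
translate([30, 24, 385]) {
  translate([0, 0, 393]) cube([296, 261, 25]);
  translate([15, 15, 0]) cylinder(h = 393, r = 15);
  translate([281, 15, 0]) cylinder(h = 393, r = 15);
  translate([15, 246, 0]) cylinder(h = 393, r = 15);
  translate([281, 246, 0]) cylinder(h = 393, r = 15);
}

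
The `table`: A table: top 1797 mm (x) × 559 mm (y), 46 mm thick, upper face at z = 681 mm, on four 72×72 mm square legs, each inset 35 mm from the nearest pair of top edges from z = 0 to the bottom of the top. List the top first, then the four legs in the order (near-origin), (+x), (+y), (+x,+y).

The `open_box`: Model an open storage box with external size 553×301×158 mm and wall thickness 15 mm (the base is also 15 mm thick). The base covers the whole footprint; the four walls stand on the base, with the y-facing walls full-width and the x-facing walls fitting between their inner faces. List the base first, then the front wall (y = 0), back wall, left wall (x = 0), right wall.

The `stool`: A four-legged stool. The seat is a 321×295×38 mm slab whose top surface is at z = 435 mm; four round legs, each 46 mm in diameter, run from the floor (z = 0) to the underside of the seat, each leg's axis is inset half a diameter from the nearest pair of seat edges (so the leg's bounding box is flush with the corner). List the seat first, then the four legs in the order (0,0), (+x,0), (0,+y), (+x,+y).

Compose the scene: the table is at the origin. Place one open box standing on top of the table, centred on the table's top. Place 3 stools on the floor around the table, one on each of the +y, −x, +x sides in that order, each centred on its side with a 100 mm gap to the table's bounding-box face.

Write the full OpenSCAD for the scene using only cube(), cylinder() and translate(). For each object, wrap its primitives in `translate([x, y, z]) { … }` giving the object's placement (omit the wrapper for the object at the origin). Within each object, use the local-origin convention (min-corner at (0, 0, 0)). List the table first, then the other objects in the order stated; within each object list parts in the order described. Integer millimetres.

translate([0, 0, 635]) cube([1797, 559, 46]);
translate([35, 35, 0]) cube([72, 72, 635]);
translate([1690, 35, 0]) cube([72, 72, 635]);
translate([35, 452, 0]) cube([72, 72, 635]);
translate([1690, 452, 0]) cube([72, 72, 635]);
translate([622, 129, 681]) {
  cube([553, 301, 15]);
  translate([0, 0, 15]) cube([553, 15, 143]);
  translate([0, 286, 15]) cube([553, 15, 143]);
  translate([0, 15, 15]) cube([15, 271, 143]);
  translate([538, 15, 15]) cube([15, 271, 143]);
}
translate([738, 659, 0]) {
  translate([0, 0, 397]) cube([321, 295, 38]);
  translate([23, 23, 0]) cylinder(h = 397, r = 23);
  translate([298, 23, 0]) cylinder(h = 397, r = 23);
  translate([23, 272, 0]) cylinder(h = 397, r = 23);
  translate([298, 272, 0]) cylinder(h = 397, r = 23);
}
translate([-421, 132, 0]) {
  translate([0, 0, 397]) cube([321, 295, 38]);
  translate([23, 23, 0]) cylinder(h = 397, r = 23);
  translate([298, 23, 0]) cylinder(h = 397, r = 23);
  translate([23, 272, 0]) cylinder(h = 397, r = 23);
  translate([298, 272, 0]) cylinder(h = 397, r = 23);
}
translate([1897, 132, 0]) {
  translate([0, 0, 397]) cube([321, 295, 38]);
  translate([23, 23, 0]) cylinder(h = 397, r = 23);
  translate([298, 23, 0]) cylinder(h = 397, r = 23);
  translate([23, 272, 0]) cylinder(h = 397, r = 23);
  translate([298, 272, 0]) cylinder(h = 397, r = 23);
}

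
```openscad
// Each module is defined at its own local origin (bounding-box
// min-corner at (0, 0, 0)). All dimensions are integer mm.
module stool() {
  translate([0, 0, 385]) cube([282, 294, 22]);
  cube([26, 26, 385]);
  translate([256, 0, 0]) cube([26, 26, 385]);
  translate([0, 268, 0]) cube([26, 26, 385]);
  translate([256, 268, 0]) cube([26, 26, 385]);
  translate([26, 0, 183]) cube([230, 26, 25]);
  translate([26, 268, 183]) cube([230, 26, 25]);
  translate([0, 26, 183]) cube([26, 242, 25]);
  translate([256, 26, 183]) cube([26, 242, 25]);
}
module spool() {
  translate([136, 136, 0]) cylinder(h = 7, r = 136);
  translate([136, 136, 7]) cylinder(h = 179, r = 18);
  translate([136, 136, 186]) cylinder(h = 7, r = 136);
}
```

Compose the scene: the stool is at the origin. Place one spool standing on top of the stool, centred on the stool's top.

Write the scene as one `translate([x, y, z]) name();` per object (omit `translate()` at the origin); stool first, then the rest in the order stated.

stool();
translate([5, 11, 407]) spool();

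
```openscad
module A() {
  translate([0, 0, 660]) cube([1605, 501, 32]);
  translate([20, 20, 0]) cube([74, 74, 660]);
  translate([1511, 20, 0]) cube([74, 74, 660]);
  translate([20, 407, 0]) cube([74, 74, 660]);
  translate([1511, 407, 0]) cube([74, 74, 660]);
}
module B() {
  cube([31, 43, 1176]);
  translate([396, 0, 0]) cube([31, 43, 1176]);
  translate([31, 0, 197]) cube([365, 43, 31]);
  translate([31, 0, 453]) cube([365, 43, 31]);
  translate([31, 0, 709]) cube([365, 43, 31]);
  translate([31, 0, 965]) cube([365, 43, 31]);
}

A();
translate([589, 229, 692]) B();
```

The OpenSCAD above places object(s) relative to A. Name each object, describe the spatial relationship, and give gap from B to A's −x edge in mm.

A is a table. B is a ladder. The ladder is on top of the table, centred. The gap from the ladder to the table's −x edge is 589 mm.

The ladder's min-x is at 589; the table's min-x is 0; gap = 589 mm.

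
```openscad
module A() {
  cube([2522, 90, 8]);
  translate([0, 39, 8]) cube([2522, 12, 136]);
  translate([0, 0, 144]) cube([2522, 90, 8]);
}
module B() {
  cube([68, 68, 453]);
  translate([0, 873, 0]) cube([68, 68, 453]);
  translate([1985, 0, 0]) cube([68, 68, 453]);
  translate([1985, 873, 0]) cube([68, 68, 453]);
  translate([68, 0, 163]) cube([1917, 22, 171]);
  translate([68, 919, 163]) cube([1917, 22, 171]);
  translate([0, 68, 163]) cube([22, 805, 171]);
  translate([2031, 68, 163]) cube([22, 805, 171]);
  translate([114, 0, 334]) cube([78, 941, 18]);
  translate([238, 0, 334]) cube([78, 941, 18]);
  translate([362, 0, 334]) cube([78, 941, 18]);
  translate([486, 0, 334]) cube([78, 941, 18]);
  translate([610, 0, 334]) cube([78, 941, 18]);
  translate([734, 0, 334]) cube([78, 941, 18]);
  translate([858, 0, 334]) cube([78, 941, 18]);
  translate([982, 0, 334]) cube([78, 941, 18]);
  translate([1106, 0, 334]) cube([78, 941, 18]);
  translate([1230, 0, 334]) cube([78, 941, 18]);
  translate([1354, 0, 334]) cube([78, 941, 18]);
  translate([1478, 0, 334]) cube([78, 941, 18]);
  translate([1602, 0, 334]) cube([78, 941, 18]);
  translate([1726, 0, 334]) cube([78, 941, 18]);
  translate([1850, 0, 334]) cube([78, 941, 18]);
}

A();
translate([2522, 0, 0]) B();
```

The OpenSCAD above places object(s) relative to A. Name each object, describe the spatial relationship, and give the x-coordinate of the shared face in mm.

The I-beam's +x face and the bed frame's −x face are both at x = 2522 mm.

A is an I-beam. B is a bed frame. The bed frame is against the I-beam's +x side, with their −y faces flush. The x-coordinate of the shared face is 2522 mm.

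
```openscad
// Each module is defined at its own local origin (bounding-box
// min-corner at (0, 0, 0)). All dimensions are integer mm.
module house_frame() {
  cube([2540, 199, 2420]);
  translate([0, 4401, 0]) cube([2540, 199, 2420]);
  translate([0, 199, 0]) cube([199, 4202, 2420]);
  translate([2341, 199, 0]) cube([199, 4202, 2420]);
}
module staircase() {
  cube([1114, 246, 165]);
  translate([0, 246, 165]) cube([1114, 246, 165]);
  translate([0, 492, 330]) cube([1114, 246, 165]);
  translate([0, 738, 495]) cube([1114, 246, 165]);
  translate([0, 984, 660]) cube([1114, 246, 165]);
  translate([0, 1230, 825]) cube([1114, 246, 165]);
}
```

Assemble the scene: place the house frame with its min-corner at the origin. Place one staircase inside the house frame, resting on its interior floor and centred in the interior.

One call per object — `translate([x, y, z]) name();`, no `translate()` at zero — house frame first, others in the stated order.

house_frame();
translate([713, 1562, 0]) staircase();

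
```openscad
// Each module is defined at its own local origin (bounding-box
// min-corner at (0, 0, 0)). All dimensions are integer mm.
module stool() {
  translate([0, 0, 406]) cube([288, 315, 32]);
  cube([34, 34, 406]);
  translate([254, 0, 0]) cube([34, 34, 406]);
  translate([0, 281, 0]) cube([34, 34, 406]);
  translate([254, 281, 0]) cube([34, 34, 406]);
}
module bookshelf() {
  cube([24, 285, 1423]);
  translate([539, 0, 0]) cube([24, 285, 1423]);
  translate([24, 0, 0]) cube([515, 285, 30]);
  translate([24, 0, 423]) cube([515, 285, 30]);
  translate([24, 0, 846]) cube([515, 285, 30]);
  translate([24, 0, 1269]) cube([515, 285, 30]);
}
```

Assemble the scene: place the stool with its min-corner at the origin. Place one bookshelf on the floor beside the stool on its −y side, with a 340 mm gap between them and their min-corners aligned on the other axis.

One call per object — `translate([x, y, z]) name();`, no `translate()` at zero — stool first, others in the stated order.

stool();
translate([0, -625, 0]) bookshelf();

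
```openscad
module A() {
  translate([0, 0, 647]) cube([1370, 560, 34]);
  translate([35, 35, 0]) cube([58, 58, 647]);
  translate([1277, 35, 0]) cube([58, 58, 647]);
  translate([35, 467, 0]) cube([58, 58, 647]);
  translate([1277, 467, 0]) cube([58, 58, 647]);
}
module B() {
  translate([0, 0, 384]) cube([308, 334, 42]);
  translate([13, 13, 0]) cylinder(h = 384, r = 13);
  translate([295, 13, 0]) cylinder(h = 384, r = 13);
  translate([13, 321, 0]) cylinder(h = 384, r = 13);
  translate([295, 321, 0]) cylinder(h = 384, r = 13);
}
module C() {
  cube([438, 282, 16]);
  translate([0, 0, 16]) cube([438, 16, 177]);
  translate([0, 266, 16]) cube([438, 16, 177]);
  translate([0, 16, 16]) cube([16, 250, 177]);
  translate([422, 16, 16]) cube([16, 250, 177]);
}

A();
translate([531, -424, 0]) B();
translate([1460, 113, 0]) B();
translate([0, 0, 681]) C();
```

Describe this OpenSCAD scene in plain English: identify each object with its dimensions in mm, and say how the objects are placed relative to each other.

A is a rectangular dining table. The top is 1370×560×34 mm with its upper surface at z = 681 mm. It stands on four 58×58 mm square legs, each inset 35 mm from the nearest pair of top edges, running from the floor to the underside of the top.

B is a simple wooden stool: a rectangular seat 308 mm (x) by 334 mm (y), 42 mm thick, top face at z = 426 mm, on four round legs, each 26 mm in diameter. The legs rest on z = 0, each leg's axis is inset half a diameter from the nearest pair of seat edges (so the leg's bounding box is flush with the corner).

C is an open-topped rectangular box: outside dimensions 438×282×193 mm, with a uniform wall and base thickness of 16 mm. The base is a full 438×282 slab on the floor; four walls sit on top of the base. The front and back walls (the −y and +y sides) span the full width; the two side walls fit between them.

Two stools sit around the table at the −y, +x sides. The open box is on top of the table.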